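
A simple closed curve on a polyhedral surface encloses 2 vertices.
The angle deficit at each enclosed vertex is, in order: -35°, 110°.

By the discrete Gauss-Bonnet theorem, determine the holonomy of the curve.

Holonomy = total enclosed curvature = (-35°) + 110° = 75°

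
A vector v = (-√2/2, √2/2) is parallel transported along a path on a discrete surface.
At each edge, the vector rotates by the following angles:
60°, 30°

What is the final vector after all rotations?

Total rotation: 60° + 30° = 90°. Final vector: (-0.7071, -0.7071)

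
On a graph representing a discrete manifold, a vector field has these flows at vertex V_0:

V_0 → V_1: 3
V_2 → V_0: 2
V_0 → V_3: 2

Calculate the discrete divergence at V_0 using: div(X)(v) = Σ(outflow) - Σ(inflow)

Divergence = sum of outgoing flows = 3 + (-2) + 2 = 3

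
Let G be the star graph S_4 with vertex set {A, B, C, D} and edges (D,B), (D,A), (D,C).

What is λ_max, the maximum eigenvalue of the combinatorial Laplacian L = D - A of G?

The star S_4 is the complete bipartite graph K_{1,3} (one hub of degree 3, 3 leaves of degree 1). The Laplacian spectrum of K_{p,q} is 0, p (multiplicity q−1), q (multiplicity p−1), p+q. With p = 1, q = 3: 0 once, 1 with multiplicity 2, and 4 once. (Check: trace L = sum of degrees = 6 = 2·1 + 4.)
Laplacian eigenvalues: [0.0, 1.0, 1.0, 4.0]. Largest eigenvalue (spectral radius) = 4.0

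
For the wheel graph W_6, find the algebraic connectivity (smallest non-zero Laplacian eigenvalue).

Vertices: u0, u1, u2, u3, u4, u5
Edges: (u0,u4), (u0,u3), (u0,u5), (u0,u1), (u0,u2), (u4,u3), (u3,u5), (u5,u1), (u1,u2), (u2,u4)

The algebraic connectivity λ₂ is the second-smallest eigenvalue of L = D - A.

The wheel W_6 is the join K_1 ∨ C_5 (a hub joined to every vertex of a cycle of length 5). For a join G ∨ H (G on p vertices, H on q vertices) the Laplacian spectrum is 0, p+q, the eigenvalues of L(G) other than one 0 each shifted by +q, and the eigenvalues of L(H) other than one 0 each shifted by +p. With G = K_1 (p = 1, nothing left after dropping its 0) and H = C_5 (q = 5, eigenvalues 2 − 2cos(2πk/5), k = 0, …, 4; drop k = 0), the spectrum of W_6 is 0, 6, and 1 + (2 − 2cos(2πk/5)) = 3 − 2cos(2πk/5) for k = 1, …, 4:
k=1: 3 − 2cos(2π/5) = 2.382; k=2: 3 − 2cos(4π/5) = 4.618; k=3: 3 − 2cos(6π/5) = 4.618; k=4: 3 − 2cos(8π/5) = 2.382.
Laplacian eigenvalues: [0.0, 2.382, 2.382, 4.618, 4.618, 6.0]. Algebraic connectivity (smallest non-zero eigenvalue) = 2.382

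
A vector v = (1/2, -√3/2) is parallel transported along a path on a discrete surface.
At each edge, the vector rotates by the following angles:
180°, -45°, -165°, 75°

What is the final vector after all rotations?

Total rotation: 180° + (-45°) + (-165°) + 75° = 45°. Final vector: (0.9659, -0.2588)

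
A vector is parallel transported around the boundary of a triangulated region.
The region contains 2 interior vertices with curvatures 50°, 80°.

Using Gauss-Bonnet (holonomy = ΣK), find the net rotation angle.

Holonomy = total enclosed curvature = 50° + 80° = 130°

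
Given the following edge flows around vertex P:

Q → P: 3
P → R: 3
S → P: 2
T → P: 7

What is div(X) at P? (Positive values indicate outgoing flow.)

Divergence = sum of outgoing flows = (-3) + 3 + (-2) + (-7) = -9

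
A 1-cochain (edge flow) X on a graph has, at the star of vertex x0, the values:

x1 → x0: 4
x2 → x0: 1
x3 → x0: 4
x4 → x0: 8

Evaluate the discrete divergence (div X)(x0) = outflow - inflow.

Divergence = sum of outgoing flows = (-4) + (-1) + (-4) + (-8) = -17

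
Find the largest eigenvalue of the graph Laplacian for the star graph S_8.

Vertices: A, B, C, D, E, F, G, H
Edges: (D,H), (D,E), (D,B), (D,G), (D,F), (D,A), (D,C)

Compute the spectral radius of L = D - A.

The star S_8 is the complete bipartite graph K_{1,7} (one hub of degree 7, 7 leaves of degree 1). The Laplacian spectrum of K_{p,q} is 0, p (multiplicity q−1), q (multiplicity p−1), p+q. With p = 1, q = 7: 0 once, 1 with multiplicity 6, and 8 once. (Check: trace L = sum of degrees = 14 = 6·1 + 8.)
Laplacian eigenvalues: [0.0, 1.0, 1.0, 1.0, 1.0, 1.0, 1.0, 8.0]. Largest eigenvalue (spectral radius) = 8.0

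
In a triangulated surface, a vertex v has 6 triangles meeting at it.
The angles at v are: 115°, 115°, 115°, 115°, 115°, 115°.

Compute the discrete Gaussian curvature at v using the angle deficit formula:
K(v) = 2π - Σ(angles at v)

Sum of angles = 690°. K = 360° - 690° = -330°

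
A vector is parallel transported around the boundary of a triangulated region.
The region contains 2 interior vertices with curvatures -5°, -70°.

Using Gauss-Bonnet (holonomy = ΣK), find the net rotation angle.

Holonomy = total enclosed curvature = (-5°) + (-70°) = -75°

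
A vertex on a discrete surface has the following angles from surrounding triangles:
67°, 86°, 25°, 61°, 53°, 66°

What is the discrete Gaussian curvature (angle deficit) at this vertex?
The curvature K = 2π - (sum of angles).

Sum of angles = 358°. K = 360° - 358° = 2° = π/90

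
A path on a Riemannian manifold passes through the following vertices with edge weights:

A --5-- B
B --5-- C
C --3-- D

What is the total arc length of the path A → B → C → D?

Arc length = 5 + 5 + 3 = 13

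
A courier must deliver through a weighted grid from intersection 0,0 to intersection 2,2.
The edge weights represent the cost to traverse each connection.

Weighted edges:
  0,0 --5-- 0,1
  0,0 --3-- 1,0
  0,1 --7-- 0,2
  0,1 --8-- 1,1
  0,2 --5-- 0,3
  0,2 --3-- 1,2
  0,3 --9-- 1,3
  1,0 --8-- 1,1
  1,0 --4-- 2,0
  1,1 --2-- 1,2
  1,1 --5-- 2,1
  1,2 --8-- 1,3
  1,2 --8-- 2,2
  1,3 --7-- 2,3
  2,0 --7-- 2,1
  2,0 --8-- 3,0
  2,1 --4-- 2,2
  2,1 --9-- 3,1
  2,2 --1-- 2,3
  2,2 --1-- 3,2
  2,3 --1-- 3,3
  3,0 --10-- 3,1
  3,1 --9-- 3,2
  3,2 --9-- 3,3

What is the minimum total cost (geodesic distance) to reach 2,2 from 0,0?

Shortest path: 0,0 → 1,0 → 2,0 → 2,1 → 2,2, total weight = 18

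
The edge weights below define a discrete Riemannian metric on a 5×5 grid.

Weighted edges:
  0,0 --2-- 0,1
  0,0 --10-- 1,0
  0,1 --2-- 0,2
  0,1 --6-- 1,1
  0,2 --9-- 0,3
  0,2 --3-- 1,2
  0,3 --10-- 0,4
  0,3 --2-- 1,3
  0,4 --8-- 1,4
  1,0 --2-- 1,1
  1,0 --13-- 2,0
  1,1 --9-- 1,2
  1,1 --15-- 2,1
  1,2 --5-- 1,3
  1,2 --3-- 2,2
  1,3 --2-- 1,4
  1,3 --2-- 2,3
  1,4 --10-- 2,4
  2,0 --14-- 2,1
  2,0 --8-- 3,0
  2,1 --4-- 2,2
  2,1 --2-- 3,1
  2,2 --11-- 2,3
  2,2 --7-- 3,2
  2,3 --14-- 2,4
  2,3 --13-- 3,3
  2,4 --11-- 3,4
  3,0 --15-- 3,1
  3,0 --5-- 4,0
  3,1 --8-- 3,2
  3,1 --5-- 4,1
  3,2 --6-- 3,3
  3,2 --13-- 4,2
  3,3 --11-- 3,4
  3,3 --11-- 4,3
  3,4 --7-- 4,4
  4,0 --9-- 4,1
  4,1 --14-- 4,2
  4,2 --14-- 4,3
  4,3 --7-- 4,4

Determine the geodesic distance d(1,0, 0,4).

Shortest path: 1,0 → 1,1 → 1,2 → 1,3 → 1,4 → 0,4, total weight = 26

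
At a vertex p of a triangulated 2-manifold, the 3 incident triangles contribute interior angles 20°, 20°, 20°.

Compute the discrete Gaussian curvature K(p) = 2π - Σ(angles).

Sum of angles = 60°. K = 360° - 60° = 300° = 5π/3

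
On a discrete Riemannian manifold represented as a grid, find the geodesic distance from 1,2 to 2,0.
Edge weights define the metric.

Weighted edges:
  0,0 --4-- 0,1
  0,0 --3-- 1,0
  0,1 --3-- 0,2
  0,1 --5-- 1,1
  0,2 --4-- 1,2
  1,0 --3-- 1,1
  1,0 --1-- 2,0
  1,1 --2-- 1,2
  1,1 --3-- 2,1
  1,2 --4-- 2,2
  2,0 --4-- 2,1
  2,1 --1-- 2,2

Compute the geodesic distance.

Shortest path: 1,2 → 1,1 → 1,0 → 2,0, total weight = 6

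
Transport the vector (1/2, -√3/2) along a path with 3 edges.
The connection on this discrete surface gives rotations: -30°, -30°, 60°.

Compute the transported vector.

Total rotation: (-30°) + (-30°) + 60° = 0°. Final vector: (0.5000, -0.8660)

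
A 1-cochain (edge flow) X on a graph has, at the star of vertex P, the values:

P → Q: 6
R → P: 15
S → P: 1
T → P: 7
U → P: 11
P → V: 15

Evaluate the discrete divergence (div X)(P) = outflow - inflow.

Divergence = sum of outgoing flows = 6 + (-15) + (-1) + (-7) + (-11) + 15 = -13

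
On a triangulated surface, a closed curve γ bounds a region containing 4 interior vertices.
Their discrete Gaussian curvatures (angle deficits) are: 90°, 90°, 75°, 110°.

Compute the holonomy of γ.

Holonomy = total enclosed curvature = 90° + 90° + 75° + 110° = 365°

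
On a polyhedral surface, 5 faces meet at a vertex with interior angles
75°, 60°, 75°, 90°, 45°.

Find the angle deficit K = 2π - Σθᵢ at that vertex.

Sum of angles = 345°. K = 360° - 345° = 15° = π/12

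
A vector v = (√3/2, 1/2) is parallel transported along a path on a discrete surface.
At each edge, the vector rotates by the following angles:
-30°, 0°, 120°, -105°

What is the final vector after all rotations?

Total rotation: (-30°) + 0° + 120° + (-105°) = -15°. Final vector: (0.9659, 0.2588)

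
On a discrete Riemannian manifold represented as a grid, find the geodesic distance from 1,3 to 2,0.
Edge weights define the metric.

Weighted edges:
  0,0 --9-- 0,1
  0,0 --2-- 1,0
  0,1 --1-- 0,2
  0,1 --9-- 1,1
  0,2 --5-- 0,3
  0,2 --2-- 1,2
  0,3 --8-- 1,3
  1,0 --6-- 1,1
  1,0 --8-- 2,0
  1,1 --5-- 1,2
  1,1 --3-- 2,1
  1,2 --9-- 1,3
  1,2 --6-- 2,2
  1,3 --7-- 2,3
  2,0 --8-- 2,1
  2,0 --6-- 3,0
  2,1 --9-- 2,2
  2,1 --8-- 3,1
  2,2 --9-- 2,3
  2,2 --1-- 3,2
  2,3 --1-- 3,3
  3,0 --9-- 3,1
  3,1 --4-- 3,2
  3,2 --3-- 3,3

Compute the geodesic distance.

Shortest path: 1,3 → 1,2 → 1,1 → 2,1 → 2,0, total weight = 25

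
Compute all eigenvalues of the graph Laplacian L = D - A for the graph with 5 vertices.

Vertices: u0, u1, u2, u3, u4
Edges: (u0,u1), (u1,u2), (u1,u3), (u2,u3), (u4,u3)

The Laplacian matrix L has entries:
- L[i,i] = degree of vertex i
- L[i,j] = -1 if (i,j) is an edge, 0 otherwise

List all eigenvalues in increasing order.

Degrees: deg(u0) = 1, deg(u1) = 3, deg(u2) = 2, deg(u3) = 3, deg(u4) = 1.
L = D − A with rows/columns ordered (u0, u1, u2, u3, u4):
  [ 1, -1,  0,  0,  0]
  [-1,  3, -1, -1,  0]
  [ 0, -1,  2, -1,  0]
  [ 0, -1, -1,  3, -1]
  [ 0,  0,  0, -1,  1]
Characteristic polynomial: det(λI − L) = λ(λ² − 5λ + 3)(λ² − 5λ + 5).
Roots: λ = 0; (λ² − 5λ + 3) = 0 ⇒ λ = (5 ± √13)/2 ≈ 0.6972, 4.3028; (λ² − 5λ + 5) = 0 ⇒ λ = (5 ± √5)/2 ≈ 1.382, 3.618.
(Check: the roots sum (with multiplicity) to 10, matching trace L = Σdeg = 2·5 = 10.)
Laplacian eigenvalues (increasing order): [0.0, 0.6972, 1.382, 3.618, 4.3028]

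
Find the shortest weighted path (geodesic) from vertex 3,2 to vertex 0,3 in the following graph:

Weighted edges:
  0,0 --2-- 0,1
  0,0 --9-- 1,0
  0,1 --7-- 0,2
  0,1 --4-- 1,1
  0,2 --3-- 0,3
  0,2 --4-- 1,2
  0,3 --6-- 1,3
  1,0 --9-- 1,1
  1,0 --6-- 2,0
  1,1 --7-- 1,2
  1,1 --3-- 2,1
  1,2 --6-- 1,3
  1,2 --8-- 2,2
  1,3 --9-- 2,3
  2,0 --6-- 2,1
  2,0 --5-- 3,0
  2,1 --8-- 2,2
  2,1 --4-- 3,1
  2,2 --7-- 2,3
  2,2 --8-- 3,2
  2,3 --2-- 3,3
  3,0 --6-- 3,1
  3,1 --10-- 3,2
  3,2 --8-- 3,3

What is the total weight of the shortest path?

Shortest path: 3,2 → 2,2 → 1,2 → 0,2 → 0,3, total weight = 23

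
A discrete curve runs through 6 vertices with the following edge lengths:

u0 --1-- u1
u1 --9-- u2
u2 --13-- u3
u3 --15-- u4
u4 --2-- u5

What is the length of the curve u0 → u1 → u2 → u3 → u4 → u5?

Arc length = 1 + 9 + 13 + 15 + 2 = 40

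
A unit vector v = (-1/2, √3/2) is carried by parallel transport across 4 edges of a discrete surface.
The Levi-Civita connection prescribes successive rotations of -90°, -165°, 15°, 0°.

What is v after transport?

Total rotation: (-90°) + (-165°) + 15° + 0° = -240° ≡ 120° (mod 360°). Final vector: (-0.5000, -0.8660)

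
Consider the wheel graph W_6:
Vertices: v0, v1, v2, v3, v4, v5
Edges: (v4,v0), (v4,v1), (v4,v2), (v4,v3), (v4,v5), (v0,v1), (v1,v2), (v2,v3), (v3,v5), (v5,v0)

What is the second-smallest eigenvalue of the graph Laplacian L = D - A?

The wheel W_6 is the join K_1 ∨ C_5 (a hub joined to every vertex of a cycle of length 5). For a join G ∨ H (G on p vertices, H on q vertices) the Laplacian spectrum is 0, p+q, the eigenvalues of L(G) other than one 0 each shifted by +q, and the eigenvalues of L(H) other than one 0 each shifted by +p. With G = K_1 (p = 1, nothing left after dropping its 0) and H = C_5 (q = 5, eigenvalues 2 − 2cos(2πk/5), k = 0, …, 4; drop k = 0), the spectrum of W_6 is 0, 6, and 1 + (2 − 2cos(2πk/5)) = 3 − 2cos(2πk/5) for k = 1, …, 4:
k=1: 3 − 2cos(2π/5) = 2.382; k=2: 3 − 2cos(4π/5) = 4.618; k=3: 3 − 2cos(6π/5) = 4.618; k=4: 3 − 2cos(8π/5) = 2.382.
Laplacian eigenvalues: [0.0, 2.382, 2.382, 4.618, 4.618, 6.0]. Algebraic connectivity (smallest non-zero eigenvalue) = 2.382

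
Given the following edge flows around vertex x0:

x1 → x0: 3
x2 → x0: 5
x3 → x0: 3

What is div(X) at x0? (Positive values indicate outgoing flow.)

Divergence = sum of outgoing flows = (-3) + (-5) + (-3) = -11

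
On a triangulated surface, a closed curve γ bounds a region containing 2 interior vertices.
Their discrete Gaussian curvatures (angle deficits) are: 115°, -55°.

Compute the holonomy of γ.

Holonomy = total enclosed curvature = 115° + (-55°) = 60°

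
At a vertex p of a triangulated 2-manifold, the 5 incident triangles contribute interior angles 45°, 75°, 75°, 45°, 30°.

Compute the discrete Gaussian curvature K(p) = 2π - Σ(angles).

Sum of angles = 270°. K = 360° - 270° = 90° = π/2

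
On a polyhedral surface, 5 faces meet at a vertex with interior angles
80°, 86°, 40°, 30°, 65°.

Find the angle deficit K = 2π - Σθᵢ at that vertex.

Sum of angles = 301°. K = 360° - 301° = 59° = 59π/180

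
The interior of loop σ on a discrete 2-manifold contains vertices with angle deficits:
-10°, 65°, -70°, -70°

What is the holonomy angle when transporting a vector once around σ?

Holonomy = total enclosed curvature = (-10°) + 65° + (-70°) + (-70°) = -85°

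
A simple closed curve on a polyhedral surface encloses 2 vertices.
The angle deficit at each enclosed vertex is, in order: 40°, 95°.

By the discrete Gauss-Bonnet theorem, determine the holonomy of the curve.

Holonomy = total enclosed curvature = 40° + 95° = 135°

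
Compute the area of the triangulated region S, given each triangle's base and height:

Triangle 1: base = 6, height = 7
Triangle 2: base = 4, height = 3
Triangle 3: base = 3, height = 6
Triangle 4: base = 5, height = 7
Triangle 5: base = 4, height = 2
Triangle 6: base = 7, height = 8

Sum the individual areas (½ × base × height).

(1/2)×6×7 + (1/2)×4×3 + (1/2)×3×6 + (1/2)×5×7 + (1/2)×4×2 + (1/2)×7×8 = 85.5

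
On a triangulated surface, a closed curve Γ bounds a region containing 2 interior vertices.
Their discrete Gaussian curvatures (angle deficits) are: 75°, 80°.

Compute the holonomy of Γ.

Holonomy = total enclosed curvature = 75° + 80° = 155°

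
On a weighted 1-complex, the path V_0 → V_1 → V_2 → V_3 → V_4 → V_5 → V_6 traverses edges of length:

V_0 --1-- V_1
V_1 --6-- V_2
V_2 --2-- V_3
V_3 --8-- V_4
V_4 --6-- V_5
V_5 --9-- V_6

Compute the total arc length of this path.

Arc length = 1 + 6 + 2 + 8 + 6 + 9 = 32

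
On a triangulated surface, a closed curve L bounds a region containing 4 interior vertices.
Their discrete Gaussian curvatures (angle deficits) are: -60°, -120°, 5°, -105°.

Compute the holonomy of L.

Holonomy = total enclosed curvature = (-60°) + (-120°) + 5° + (-105°) = -280°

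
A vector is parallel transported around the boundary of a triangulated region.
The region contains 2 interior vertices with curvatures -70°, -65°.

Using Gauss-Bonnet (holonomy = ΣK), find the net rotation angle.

Holonomy = total enclosed curvature = (-70°) + (-65°) = -135°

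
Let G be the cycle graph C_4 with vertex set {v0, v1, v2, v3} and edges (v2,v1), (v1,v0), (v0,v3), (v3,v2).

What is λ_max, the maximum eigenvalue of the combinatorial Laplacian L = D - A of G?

The cycle graph C_n has Laplacian eigenvalues λ_k = 2 − 2cos(2πk/n), k = 0, 1, …, n−1. Here n = 4:
k=0: 2 − 2cos(0) = 0.0; k=1: 2 − 2cos(π/2) = 2.0; k=2: 2 − 2cos(π) = 4.0; k=3: 2 − 2cos(3π/2) = 2.0.
Laplacian eigenvalues: [0.0, 2.0, 2.0, 4.0]. Largest eigenvalue (spectral radius) = 4.0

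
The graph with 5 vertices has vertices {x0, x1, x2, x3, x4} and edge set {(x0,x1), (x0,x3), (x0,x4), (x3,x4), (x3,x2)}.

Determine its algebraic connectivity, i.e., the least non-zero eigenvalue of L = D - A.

Degrees: deg(x0) = 3, deg(x1) = 1, deg(x2) = 1, deg(x3) = 3, deg(x4) = 2.
L = D − A with rows/columns ordered (x0, x1, x2, x3, x4):
  [ 3, -1,  0, -1, -1]
  [-1,  1,  0,  0,  0]
  [ 0,  0,  1, -1,  0]
  [-1,  0, -1,  3, -1]
  [-1,  0,  0, -1,  2]
Characteristic polynomial: det(λI − L) = λ(λ² − 5λ + 3)(λ² − 5λ + 5).
Roots: λ = 0; (λ² − 5λ + 3) = 0 ⇒ λ = (5 ± √13)/2 ≈ 0.6972, 4.3028; (λ² − 5λ + 5) = 0 ⇒ λ = (5 ± √5)/2 ≈ 1.382, 3.618.
(Check: the roots sum (with multiplicity) to 10, matching trace L = Σdeg = 2·5 = 10.)
Laplacian eigenvalues: [0.0, 0.6972, 1.382, 3.618, 4.3028]. Algebraic connectivity (smallest non-zero eigenvalue) = 0.6972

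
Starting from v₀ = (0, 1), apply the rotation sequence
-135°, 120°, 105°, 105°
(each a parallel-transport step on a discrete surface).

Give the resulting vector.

Total rotation: (-135°) + 120° + 105° + 105° = 195° ≡ -165° (mod 360°). Final vector: (0.2588, -0.9659)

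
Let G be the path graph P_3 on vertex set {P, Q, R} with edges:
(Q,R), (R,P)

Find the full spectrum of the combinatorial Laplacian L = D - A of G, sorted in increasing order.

The path graph P_n has Laplacian eigenvalues λ_k = 2 − 2cos(kπ/n), k = 0, 1, …, n−1. Here n = 3:
k=0: 2 − 2cos(0) = 0.0; k=1: 2 − 2cos(π/3) = 1.0; k=2: 2 − 2cos(2π/3) = 3.0.
Laplacian eigenvalues (increasing order): [0.0, 1.0, 3.0]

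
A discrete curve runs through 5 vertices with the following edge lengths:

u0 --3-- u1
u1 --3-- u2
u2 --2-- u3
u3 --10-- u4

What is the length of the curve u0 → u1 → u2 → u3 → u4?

Arc length = 3 + 3 + 2 + 10 = 18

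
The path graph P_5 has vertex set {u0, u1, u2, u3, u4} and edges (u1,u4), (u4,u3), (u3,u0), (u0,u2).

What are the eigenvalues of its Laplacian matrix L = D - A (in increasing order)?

The path graph P_n has Laplacian eigenvalues λ_k = 2 − 2cos(kπ/n), k = 0, 1, …, n−1. Here n = 5:
k=0: 2 − 2cos(0) = 0.0; k=1: 2 − 2cos(π/5) = 0.382; k=2: 2 − 2cos(2π/5) = 1.382; k=3: 2 − 2cos(3π/5) = 2.618; k=4: 2 − 2cos(4π/5) = 3.618.
Laplacian eigenvalues (increasing order): [0.0, 0.382, 1.382, 2.618, 3.618]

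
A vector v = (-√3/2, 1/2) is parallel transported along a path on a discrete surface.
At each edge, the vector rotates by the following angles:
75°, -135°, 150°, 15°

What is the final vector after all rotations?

Total rotation: 75° + (-135°) + 150° + 15° = 105°. Final vector: (-0.2588, -0.9659)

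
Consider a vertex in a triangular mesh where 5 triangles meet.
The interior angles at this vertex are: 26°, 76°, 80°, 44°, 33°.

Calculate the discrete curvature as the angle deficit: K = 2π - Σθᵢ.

Sum of angles = 259°. K = 360° - 259° = 101° = 101π/180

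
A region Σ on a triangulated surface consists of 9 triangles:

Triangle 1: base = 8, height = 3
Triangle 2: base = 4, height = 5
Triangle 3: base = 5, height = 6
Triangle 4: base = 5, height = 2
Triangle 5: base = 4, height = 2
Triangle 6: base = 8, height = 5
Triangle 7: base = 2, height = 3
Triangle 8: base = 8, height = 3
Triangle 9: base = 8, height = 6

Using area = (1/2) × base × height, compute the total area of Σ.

(1/2)×8×3 + (1/2)×4×5 + (1/2)×5×6 + (1/2)×5×2 + (1/2)×4×2 + (1/2)×8×5 + (1/2)×2×3 + (1/2)×8×3 + (1/2)×8×6 = 105.0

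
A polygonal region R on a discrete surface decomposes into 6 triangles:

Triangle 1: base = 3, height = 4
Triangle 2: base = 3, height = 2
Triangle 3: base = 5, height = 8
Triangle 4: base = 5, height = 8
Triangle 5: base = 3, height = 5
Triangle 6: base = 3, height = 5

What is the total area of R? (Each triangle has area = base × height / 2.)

(1/2)×3×4 + (1/2)×3×2 + (1/2)×5×8 + (1/2)×5×8 + (1/2)×3×5 + (1/2)×3×5 = 64.0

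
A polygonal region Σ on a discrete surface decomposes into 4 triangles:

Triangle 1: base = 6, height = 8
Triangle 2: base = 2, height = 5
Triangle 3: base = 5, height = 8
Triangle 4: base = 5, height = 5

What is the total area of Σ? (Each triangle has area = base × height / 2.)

(1/2)×6×8 + (1/2)×2×5 + (1/2)×5×8 + (1/2)×5×5 = 61.5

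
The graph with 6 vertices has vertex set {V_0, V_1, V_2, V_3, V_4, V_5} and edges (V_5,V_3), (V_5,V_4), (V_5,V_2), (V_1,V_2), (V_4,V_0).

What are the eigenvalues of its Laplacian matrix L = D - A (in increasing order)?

Degrees: deg(V_0) = 1, deg(V_1) = 1, deg(V_2) = 2, deg(V_3) = 1, deg(V_4) = 2, deg(V_5) = 3.
L = D − A with rows/columns ordered (V_0, V_1, V_2, V_3, V_4, V_5):
  [ 1,  0,  0,  0, -1,  0]
  [ 0,  1, -1,  0,  0,  0]
  [ 0, -1,  2,  0,  0, -1]
  [ 0,  0,  0,  1,  0, -1]
  [-1,  0,  0,  0,  2, -1]
  [ 0,  0, -1, -1, -1,  3]
Characteristic polynomial: det(λI − L) = λ(λ² − 3λ + 1)(λ² − 5λ + 3)(λ − 2).
Roots: λ = 0; (λ² − 3λ + 1) = 0 ⇒ λ = (3 ± √5)/2 ≈ 0.382, 2.618; (λ² − 5λ + 3) = 0 ⇒ λ = (5 ± √13)/2 ≈ 0.6972, 4.3028; (λ − 2) = 0 ⇒ λ = 2.
(Check: the roots sum (with multiplicity) to 10, matching trace L = Σdeg = 2·5 = 10.)
Laplacian eigenvalues (increasing order): [0.0, 0.382, 0.6972, 2.0, 2.618, 4.3028]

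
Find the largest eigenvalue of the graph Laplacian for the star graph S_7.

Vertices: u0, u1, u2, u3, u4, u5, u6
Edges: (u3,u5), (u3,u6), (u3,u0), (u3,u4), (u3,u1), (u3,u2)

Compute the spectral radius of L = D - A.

The star S_7 is the complete bipartite graph K_{1,6} (one hub of degree 6, 6 leaves of degree 1). The Laplacian spectrum of K_{p,q} is 0, p (multiplicity q−1), q (multiplicity p−1), p+q. With p = 1, q = 6: 0 once, 1 with multiplicity 5, and 7 once. (Check: trace L = sum of degrees = 12 = 5·1 + 7.)
Laplacian eigenvalues: [0.0, 1.0, 1.0, 1.0, 1.0, 1.0, 7.0]. Largest eigenvalue (spectral radius) = 7.0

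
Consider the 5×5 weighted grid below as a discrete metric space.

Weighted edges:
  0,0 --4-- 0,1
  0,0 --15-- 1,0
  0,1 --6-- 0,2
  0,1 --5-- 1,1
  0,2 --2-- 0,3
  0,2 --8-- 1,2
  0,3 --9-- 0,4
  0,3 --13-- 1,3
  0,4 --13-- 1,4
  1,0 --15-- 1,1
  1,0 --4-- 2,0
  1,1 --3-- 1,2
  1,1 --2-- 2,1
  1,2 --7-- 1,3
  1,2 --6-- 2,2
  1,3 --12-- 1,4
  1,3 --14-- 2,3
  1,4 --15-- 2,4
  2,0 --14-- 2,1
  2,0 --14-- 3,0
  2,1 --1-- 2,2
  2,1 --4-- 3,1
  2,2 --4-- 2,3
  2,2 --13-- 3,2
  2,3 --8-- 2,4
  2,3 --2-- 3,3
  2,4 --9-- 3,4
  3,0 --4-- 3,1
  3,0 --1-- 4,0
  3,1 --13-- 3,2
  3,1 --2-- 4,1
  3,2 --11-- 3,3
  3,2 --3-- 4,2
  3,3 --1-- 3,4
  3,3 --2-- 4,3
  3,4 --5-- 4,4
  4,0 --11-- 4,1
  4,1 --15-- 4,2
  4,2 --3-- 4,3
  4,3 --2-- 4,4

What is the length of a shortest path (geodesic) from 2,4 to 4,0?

Shortest path: 2,4 → 2,3 → 2,2 → 2,1 → 3,1 → 3,0 → 4,0, total weight = 22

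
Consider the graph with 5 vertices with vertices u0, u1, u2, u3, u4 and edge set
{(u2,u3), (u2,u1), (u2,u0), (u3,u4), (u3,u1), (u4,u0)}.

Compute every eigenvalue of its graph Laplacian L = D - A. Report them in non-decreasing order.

Degrees: deg(u0) = 2, deg(u1) = 2, deg(u2) = 3, deg(u3) = 3, deg(u4) = 2.
L = D − A with rows/columns ordered (u0, u1, u2, u3, u4):
  [ 2,  0, -1,  0, -1]
  [ 0,  2, -1, -1,  0]
  [-1, -1,  3, -1,  0]
  [ 0, -1, -1,  3, -1]
  [-1,  0,  0, -1,  2]
Characteristic polynomial: det(λI − L) = λ(λ² − 5λ + 5)(λ² − 7λ + 11).
Roots: λ = 0; (λ² − 5λ + 5) = 0 ⇒ λ = (5 ± √5)/2 ≈ 1.382, 3.618; (λ² − 7λ + 11) = 0 ⇒ λ = (7 ± √5)/2 ≈ 2.382, 4.618.
(Check: the roots sum (with multiplicity) to 12, matching trace L = Σdeg = 2·6 = 12.)
Laplacian eigenvalues (increasing order): [0.0, 1.382, 2.382, 3.618, 4.618]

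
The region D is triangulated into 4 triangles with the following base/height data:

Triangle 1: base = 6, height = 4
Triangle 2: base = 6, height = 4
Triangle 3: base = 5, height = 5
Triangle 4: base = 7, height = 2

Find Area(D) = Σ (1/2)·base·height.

(1/2)×6×4 + (1/2)×6×4 + (1/2)×5×5 + (1/2)×7×2 = 43.5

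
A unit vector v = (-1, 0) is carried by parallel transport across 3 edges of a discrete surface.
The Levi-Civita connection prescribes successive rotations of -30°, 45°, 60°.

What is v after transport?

Total rotation: (-30°) + 45° + 60° = 75°. Final vector: (-0.2588, -0.9659)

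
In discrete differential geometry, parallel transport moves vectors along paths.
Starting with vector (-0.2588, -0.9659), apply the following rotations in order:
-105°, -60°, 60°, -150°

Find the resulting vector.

Total rotation: (-105°) + (-60°) + 60° + (-150°) = -255° ≡ 105° (mod 360°). Final vector: (1, 0)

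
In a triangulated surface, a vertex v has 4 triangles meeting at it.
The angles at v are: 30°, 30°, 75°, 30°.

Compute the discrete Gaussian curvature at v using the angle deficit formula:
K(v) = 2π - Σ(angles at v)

Sum of angles = 165°. K = 360° - 165° = 195°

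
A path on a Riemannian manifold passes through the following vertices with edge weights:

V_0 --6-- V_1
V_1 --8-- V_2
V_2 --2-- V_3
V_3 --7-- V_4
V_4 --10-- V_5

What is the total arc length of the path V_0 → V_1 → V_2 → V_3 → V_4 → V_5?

Arc length = 6 + 8 + 2 + 7 + 10 = 33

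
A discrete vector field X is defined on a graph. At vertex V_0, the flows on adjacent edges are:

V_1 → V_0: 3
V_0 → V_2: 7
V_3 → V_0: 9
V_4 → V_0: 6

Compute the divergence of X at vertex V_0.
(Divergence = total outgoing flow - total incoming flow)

Divergence = sum of outgoing flows = (-3) + 7 + (-9) + (-6) = -11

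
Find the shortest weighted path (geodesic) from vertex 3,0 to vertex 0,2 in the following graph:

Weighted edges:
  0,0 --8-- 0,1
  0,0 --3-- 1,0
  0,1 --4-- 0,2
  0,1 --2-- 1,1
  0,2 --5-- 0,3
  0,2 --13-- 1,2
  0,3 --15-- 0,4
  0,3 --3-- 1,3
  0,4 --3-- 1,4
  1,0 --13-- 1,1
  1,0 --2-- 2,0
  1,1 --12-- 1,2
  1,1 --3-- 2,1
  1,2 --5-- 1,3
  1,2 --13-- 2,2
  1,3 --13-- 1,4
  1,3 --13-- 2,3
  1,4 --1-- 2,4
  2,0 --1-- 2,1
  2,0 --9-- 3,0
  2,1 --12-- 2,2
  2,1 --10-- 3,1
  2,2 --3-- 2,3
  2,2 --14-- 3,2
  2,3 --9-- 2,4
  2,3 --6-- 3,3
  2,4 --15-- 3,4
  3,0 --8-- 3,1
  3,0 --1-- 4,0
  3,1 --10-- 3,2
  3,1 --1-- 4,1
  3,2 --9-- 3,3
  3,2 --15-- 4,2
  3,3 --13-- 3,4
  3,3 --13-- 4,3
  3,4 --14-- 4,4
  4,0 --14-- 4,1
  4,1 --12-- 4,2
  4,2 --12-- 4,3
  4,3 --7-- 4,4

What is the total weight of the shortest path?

Shortest path: 3,0 → 2,0 → 2,1 → 1,1 → 0,1 → 0,2, total weight = 19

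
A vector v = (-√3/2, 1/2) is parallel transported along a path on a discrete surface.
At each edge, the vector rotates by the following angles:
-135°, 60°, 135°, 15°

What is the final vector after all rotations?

Total rotation: (-135°) + 60° + 135° + 15° = 75°. Final vector: (-0.7071, -0.7071)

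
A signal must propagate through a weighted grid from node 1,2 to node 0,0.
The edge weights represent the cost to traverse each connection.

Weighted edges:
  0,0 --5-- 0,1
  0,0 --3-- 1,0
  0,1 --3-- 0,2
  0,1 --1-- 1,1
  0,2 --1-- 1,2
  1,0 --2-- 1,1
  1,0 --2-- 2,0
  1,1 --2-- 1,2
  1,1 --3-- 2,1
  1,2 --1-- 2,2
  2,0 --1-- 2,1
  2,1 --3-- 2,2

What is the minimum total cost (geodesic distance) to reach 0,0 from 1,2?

Shortest path: 1,2 → 1,1 → 1,0 → 0,0, total weight = 7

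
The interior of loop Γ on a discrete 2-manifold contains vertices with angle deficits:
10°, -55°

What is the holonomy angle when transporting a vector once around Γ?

Holonomy = total enclosed curvature = 10° + (-55°) = -45°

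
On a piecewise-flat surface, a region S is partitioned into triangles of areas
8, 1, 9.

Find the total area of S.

8 + 1 + 9 = 18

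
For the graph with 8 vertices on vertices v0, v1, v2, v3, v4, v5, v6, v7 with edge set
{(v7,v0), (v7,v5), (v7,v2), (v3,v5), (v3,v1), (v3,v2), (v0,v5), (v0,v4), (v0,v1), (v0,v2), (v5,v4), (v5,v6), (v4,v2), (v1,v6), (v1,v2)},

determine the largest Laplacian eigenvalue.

Degrees: deg(v0) = 5, deg(v1) = 4, deg(v2) = 5, deg(v3) = 3, deg(v4) = 3, deg(v5) = 5, deg(v6) = 2, deg(v7) = 3.
L = D − A with rows/columns ordered (v0, v1, v2, v3, v4, v5, v6, v7):
  [ 5, -1, -1,  0, -1, -1,  0, -1]
  [-1,  4, -1, -1,  0,  0, -1,  0]
  [-1, -1,  5, -1, -1,  0,  0, -1]
  [ 0, -1, -1,  3,  0, -1,  0,  0]
  [-1,  0, -1,  0,  3, -1,  0,  0]
  [-1,  0,  0, -1, -1,  5, -1, -1]
  [ 0, -1,  0,  0,  0, -1,  2,  0]
  [-1,  0, -1,  0,  0, -1,  0,  3]
Characteristic polynomial: det(λI − L) = λ(λ² − 8λ + 11)(λ² − 8λ + 14)(λ − 3)(λ − 4)(λ − 7).
Roots: λ = 0; (λ² − 8λ + 11) = 0 ⇒ λ = 4 ± √5 ≈ 1.7639, 6.2361; (λ² − 8λ + 14) = 0 ⇒ λ = 4 ± √2 ≈ 2.5858, 5.4142; (λ − 3) = 0 ⇒ λ = 3; (λ − 4) = 0 ⇒ λ = 4; (λ − 7) = 0 ⇒ λ = 7.
(Check: the roots sum (with multiplicity) to 30, matching trace L = Σdeg = 2·15 = 30.)
Laplacian eigenvalues: [0.0, 1.7639, 2.5858, 3.0, 4.0, 5.4142, 6.2361, 7.0]. Largest eigenvalue (spectral radius) = 7.0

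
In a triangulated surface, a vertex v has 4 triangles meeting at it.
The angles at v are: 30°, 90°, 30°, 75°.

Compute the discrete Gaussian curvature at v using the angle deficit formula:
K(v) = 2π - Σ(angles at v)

Sum of angles = 225°. K = 360° - 225° = 135°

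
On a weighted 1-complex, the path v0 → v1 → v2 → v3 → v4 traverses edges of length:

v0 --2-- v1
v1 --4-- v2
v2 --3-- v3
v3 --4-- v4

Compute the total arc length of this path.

Arc length = 2 + 4 + 3 + 4 = 13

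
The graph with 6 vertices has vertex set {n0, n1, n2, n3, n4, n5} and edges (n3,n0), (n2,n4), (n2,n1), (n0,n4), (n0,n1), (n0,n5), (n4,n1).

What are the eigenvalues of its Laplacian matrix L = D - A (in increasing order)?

Degrees: deg(n0) = 4, deg(n1) = 3, deg(n2) = 2, deg(n3) = 1, deg(n4) = 3, deg(n5) = 1.
L = D − A with rows/columns ordered (n0, n1, n2, n3, n4, n5):
  [ 4, -1,  0, -1, -1, -1]
  [-1,  3, -1,  0, -1,  0]
  [ 0, -1,  2,  0, -1,  0]
  [-1,  0,  0,  1,  0,  0]
  [-1, -1, -1,  0,  3,  0]
  [-1,  0,  0,  0,  0,  1]
Characteristic polynomial: det(λI − L) = λ(λ² − 6λ + 4)(λ − 1)(λ − 3)(λ − 4).
Roots: λ = 0; (λ² − 6λ + 4) = 0 ⇒ λ = 3 ± √5 ≈ 0.7639, 5.2361; (λ − 1) = 0 ⇒ λ = 1; (λ − 3) = 0 ⇒ λ = 3; (λ − 4) = 0 ⇒ λ = 4.
(Check: the roots sum (with multiplicity) to 14, matching trace L = Σdeg = 2·7 = 14.)
Laplacian eigenvalues (increasing order): [0.0, 0.7639, 1.0, 3.0, 4.0, 5.2361]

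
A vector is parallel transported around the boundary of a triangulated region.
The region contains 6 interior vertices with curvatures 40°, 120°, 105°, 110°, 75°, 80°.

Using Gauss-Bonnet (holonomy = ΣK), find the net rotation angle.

Holonomy = total enclosed curvature = 40° + 120° + 105° + 110° + 75° + 80° = 530°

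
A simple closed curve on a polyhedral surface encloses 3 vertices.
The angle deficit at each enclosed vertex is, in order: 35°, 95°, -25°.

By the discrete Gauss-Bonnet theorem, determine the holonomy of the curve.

Holonomy = total enclosed curvature = 35° + 95° + (-25°) = 105°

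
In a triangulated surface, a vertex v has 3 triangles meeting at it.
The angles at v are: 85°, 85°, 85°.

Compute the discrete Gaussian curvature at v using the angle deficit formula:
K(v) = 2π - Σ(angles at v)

Sum of angles = 255°. K = 360° - 255° = 105° = 7π/12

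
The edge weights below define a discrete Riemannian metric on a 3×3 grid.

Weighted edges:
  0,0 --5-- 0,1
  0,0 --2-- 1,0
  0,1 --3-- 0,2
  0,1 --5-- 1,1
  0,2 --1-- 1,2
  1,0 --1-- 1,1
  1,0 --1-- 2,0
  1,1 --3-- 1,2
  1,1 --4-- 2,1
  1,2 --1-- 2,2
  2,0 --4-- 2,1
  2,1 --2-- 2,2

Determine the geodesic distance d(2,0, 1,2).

Shortest path: 2,0 → 1,0 → 1,1 → 1,2, total weight = 5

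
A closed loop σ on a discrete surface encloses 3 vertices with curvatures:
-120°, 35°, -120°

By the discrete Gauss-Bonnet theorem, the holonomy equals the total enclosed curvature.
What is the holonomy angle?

Holonomy = total enclosed curvature = (-120°) + 35° + (-120°) = -205°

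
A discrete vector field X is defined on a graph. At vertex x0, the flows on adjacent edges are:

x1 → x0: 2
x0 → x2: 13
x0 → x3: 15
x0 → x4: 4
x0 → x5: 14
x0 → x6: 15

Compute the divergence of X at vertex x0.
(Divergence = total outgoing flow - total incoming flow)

Divergence = sum of outgoing flows = (-2) + 13 + 15 + 4 + 14 + 15 = 59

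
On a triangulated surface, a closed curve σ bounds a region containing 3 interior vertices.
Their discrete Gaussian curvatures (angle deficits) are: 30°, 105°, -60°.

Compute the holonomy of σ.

Holonomy = total enclosed curvature = 30° + 105° + (-60°) = 75°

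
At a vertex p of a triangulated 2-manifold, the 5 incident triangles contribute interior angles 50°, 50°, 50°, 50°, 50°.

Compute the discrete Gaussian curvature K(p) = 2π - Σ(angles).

Sum of angles = 250°. K = 360° - 250° = 110°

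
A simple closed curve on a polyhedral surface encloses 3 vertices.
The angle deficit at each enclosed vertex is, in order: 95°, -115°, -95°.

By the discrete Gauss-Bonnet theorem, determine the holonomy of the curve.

Holonomy = total enclosed curvature = 95° + (-115°) + (-95°) = -115°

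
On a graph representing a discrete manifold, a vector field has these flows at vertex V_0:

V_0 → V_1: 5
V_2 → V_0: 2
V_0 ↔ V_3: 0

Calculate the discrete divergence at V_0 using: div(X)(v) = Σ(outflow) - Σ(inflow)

Divergence = sum of outgoing flows = 5 + (-2) + 0 = 3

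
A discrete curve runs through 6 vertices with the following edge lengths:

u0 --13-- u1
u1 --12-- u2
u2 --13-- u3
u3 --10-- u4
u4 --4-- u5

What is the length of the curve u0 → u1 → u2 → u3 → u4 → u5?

Arc length = 13 + 12 + 13 + 10 + 4 = 52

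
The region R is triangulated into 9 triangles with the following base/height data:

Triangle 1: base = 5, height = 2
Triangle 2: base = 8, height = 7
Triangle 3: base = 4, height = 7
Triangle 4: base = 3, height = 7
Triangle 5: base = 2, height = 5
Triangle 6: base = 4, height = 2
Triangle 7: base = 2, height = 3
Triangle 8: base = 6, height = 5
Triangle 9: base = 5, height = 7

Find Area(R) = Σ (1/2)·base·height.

(1/2)×5×2 + (1/2)×8×7 + (1/2)×4×7 + (1/2)×3×7 + (1/2)×2×5 + (1/2)×4×2 + (1/2)×2×3 + (1/2)×6×5 + (1/2)×5×7 = 102.0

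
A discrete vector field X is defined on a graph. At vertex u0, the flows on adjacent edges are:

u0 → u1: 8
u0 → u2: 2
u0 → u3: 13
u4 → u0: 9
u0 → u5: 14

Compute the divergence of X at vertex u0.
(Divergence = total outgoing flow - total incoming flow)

Divergence = sum of outgoing flows = 8 + 2 + 13 + (-9) + 14 = 28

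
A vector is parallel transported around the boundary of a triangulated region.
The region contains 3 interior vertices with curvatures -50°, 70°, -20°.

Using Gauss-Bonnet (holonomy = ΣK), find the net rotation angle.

Holonomy = total enclosed curvature = (-50°) + 70° + (-20°) = 0°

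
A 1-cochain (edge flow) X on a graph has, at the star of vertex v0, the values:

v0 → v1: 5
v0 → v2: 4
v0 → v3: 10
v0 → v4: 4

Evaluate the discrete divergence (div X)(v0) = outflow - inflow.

Divergence = sum of outgoing flows = 5 + 4 + 10 + 4 = 23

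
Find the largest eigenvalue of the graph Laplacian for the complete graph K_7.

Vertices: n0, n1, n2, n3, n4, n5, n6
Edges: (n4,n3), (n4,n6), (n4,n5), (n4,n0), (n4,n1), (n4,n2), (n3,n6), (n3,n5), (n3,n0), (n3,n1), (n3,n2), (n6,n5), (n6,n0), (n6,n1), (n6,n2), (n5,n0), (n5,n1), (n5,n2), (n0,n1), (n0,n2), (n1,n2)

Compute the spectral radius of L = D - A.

For the complete graph K_n, L = nI − J (J = all-ones matrix). J has eigenvalues n (once, eigenvector 𝟙) and 0 (multiplicity n−1), so L has eigenvalues 0 (once) and n (multiplicity n−1). Here n = 7: eigenvalue 0 once and 7 with multiplicity 6.
Laplacian eigenvalues: [0.0, 7.0, 7.0, 7.0, 7.0, 7.0, 7.0]. Largest eigenvalue (spectral radius) = 7.0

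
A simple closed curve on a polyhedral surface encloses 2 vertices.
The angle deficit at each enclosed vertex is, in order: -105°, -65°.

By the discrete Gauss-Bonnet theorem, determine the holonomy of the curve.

Holonomy = total enclosed curvature = (-105°) + (-65°) = -170°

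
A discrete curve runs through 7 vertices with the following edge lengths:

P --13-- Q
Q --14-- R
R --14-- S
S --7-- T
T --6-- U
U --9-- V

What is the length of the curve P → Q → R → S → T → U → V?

Arc length = 13 + 14 + 14 + 7 + 6 + 9 = 63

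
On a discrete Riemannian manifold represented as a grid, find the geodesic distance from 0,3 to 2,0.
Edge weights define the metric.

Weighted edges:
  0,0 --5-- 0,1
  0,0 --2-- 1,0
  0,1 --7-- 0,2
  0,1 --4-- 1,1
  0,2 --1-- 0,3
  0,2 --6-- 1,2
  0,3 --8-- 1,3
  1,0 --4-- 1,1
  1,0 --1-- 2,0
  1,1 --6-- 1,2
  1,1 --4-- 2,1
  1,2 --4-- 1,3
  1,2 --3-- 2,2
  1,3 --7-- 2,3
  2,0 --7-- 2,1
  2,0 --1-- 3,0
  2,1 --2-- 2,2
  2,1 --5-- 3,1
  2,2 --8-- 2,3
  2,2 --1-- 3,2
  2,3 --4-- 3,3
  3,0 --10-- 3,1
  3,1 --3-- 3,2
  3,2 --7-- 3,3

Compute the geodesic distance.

Shortest path: 0,3 → 0,2 → 0,1 → 0,0 → 1,0 → 2,0, total weight = 16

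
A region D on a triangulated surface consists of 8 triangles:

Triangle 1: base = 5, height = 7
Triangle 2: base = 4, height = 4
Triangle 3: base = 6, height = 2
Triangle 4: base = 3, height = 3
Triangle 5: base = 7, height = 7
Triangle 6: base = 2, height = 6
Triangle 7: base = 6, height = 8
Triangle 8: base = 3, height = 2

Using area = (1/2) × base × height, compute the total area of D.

(1/2)×5×7 + (1/2)×4×4 + (1/2)×6×2 + (1/2)×3×3 + (1/2)×7×7 + (1/2)×2×6 + (1/2)×6×8 + (1/2)×3×2 = 93.5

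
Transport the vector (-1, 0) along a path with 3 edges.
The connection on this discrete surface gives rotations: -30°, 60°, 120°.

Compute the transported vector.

Total rotation: (-30°) + 60° + 120° = 150°. Final vector: (0.8660, -0.5000)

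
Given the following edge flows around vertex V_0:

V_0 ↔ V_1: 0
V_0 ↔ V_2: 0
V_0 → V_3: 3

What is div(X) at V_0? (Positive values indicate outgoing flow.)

Divergence = sum of outgoing flows = 0 + 0 + 3 = 3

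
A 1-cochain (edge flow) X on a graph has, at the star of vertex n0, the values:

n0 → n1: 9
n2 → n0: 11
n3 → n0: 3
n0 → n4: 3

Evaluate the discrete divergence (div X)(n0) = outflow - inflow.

Divergence = sum of outgoing flows = 9 + (-11) + (-3) + 3 = -2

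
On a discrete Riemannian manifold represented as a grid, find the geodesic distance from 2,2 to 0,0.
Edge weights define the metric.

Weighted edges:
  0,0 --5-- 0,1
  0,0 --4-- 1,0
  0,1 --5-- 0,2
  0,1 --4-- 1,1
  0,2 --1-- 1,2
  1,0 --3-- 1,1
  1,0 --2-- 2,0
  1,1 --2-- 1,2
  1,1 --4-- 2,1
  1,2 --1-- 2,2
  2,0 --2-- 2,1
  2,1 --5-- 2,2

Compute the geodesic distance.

Shortest path: 2,2 → 1,2 → 1,1 → 1,0 → 0,0, total weight = 10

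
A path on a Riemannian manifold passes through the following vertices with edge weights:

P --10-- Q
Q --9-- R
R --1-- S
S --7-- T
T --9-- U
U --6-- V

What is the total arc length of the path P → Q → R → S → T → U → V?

Arc length = 10 + 9 + 1 + 7 + 9 + 6 = 42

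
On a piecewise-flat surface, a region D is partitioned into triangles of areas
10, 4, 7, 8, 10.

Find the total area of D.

10 + 4 + 7 + 8 + 10 = 39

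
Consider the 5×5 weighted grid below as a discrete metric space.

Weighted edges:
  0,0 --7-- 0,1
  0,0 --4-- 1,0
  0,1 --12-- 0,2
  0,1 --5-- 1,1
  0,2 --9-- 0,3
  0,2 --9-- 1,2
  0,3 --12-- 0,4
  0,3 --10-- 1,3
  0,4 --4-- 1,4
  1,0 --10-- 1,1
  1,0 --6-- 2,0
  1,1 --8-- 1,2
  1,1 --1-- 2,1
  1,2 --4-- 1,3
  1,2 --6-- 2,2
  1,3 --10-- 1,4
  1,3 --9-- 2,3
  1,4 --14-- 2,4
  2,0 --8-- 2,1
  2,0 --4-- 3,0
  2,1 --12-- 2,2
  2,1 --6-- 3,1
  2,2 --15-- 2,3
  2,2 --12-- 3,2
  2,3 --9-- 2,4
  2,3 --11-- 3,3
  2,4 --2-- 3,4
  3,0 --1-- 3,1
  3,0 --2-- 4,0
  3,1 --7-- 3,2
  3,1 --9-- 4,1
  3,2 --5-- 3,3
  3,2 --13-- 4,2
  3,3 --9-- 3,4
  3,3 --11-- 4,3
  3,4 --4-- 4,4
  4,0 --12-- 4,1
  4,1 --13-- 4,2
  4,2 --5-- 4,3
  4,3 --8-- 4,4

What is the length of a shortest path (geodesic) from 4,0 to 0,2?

Shortest path: 4,0 → 3,0 → 3,1 → 2,1 → 1,1 → 0,1 → 0,2, total weight = 27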